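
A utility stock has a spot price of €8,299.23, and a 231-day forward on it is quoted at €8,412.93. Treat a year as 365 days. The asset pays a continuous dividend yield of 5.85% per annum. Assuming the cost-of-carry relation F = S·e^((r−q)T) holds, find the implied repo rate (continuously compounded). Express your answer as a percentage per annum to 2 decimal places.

From F = S·e^((r−q)T): (r − q) = ln(F/S)/T
ln(8412.93/8299.23) = ln(1.013700) = 0.013607
(r − q) = 0.013607 / (231/365) = 0.021500
r = ln(F/S)/T + q = 0.021500 + 0.0585 = 0.080000
r = 8.00%

8.00%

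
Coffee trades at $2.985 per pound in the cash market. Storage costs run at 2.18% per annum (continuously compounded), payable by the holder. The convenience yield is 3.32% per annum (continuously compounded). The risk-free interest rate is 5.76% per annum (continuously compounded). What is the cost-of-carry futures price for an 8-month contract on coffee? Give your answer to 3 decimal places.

$3.078 per pound

Net carry = r + u − y = 0.0576 + 0.0218 − 0.0332 = 0.0462
F = S·e^((r+u−y)T) = 2.985 · e^(0.0462 × 8/12) = 2.985 · e^0.030800
= 2.985 × 1.031279 = $3.078 per pound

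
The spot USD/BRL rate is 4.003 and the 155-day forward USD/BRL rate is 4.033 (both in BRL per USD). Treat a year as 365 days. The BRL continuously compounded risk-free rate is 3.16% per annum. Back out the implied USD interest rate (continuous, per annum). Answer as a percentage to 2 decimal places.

F = S·e^((r_BRL − r_USD)T) ⇒ r_USD = r_BRL − ln(F/S)/T
ln(4.033/4.003) = 0.007466; /(155/365) = 0.017581
r_USD = 0.0316 − 0.017581 = 0.014019
r_USD = 1.40%

1.40%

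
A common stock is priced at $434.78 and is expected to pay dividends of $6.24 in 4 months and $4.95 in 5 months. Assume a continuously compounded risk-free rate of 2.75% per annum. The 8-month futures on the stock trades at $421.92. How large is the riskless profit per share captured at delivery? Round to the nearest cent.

$9.62 per share

PV(dividends) I = 6.24·e^(−0.0275·4/12) + 4.95·e^(−0.0275·5/12) = 11.0767
Fair futures F* = (S − I)·e^(rT) = (434.78 − 11.0767)·e^0.018333 = 423.7033 × 1.018502 = 431.5427
Market $421.92 < fair 431.5427: forward underpriced → reverse cash-and-carry (short the stock, invest proceeds at r, pay the dividends, go long the forward).
Profit at T = |F_mkt − F*| = |421.92 − 431.5427| = $9.62 per share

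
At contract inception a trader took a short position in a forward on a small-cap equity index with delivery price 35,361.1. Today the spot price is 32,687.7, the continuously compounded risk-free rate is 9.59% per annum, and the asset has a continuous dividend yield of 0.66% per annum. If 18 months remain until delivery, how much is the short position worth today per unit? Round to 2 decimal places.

Current fair forward for the remaining 18 months: F = S·e^((r − q)·T), (r − q) = 0.0959 − 0.0066 = 0.0893
F = 32687.7 · e^(0.0893 × 18/12) = 32687.7 × 1.14333565 = 37373.0127
Value of long forward = (F − K)·e^(−rT) = (37373.0127 − 35361.1) · e^(−0.0959·18/12)
= 2011.9127 × 0.86601764 = 1742.35
Short position value = −(long value) = -1742.35

-1742.35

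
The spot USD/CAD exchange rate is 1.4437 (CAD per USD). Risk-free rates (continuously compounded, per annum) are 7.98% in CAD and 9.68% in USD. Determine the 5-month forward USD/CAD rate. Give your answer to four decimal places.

1.4335

F = S·e^((r_CAD − r_USD)T) = 1.4437 · e^((0.0798 − 0.0968) × 5/12)
= 1.4437 · e^-0.007083 = 1.4437 × 0.992942
F = 1.4335 CAD per USD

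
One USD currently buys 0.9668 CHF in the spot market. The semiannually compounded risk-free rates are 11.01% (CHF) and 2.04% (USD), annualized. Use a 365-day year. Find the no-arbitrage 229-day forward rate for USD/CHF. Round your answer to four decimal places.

By covered interest parity, F = S · (1+r_CHF/2)^(2T) / (1+r_USD/2)^(2T)
= 0.9668 × 1.069554 / 1.012815 = 0.9668 × 1.056021
F = 1.0210 CHF per USD

1.0210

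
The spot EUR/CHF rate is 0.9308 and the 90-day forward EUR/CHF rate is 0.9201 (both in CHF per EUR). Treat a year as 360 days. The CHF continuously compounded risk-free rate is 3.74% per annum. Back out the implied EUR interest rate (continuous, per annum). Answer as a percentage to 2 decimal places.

F = S·e^((r_CHF − r_EUR)T) ⇒ r_EUR = r_CHF − ln(F/S)/T
ln(0.9201/0.9308) = -0.011562; /(90/360) = -0.046248
r_EUR = 0.0374 + 0.046248 = 0.083648
r_EUR = 8.36%

8.36%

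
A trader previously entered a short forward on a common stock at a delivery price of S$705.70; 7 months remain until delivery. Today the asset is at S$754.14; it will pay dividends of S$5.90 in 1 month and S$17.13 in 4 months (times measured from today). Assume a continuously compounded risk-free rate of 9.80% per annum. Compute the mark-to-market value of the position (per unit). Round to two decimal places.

-S$65.22

PV(remaining dividends) I = 5.90·e^(−0.0980·1/12) + 17.13·e^(−0.0980·4/12) = 22.4315
Current forward F = (S − I)·e^(rT) = (754.14 − 22.4315)·e^(0.0980·7/12) = 731.7085 × 1.058832 = 774.7564
Value (long) = (F − K)·e^(−rT) = (774.7564 − 705.70) × 0.944437 = 65.2194
Short position value = −(long value) = -S$65.22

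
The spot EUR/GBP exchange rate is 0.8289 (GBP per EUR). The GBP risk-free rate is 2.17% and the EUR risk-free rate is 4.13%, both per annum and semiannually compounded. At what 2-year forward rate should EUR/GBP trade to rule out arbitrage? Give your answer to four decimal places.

By covered interest parity, F = S · (1+r_GBP/2)^(2T) / (1+r_EUR/2)^(2T)
= 0.8289 × 1.044111 / 1.085194 = 0.8289 × 0.962142
F = 0.7975 GBP per EUR

0.7975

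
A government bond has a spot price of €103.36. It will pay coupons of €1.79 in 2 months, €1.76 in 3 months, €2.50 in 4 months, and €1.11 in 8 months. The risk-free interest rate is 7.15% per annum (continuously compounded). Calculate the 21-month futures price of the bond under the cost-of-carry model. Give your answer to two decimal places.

€109.21

PV(coupons) I = 1.79·e^(−0.0715·2/12) + 1.76·e^(−0.0715·3/12) + 2.50·e^(−0.0715·4/12) + 1.11·e^(−0.0715·8/12)
I = 1.7688 + 1.7288 + 2.4411 + 1.0583 = 6.9970
F = (S − I)·e^(rT) = (103.36 − 6.9970) · e^(0.0715·21/12)
= 96.3630 · e^0.125125 = 96.3630 × 1.133290 = €109.21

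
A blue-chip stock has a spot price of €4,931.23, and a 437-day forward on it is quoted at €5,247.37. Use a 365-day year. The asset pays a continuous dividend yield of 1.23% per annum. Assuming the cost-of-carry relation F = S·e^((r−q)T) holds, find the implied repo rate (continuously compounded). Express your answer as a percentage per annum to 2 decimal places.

6.42%

From F = S·e^((r−q)T): (r − q) = ln(F/S)/T
ln(5247.37/4931.23) = ln(1.064110) = 0.062139
(r − q) = 0.062139 / (437/365) = 0.051901
r = ln(F/S)/T + q = 0.051901 + 0.0123 = 0.064201
r = 6.42%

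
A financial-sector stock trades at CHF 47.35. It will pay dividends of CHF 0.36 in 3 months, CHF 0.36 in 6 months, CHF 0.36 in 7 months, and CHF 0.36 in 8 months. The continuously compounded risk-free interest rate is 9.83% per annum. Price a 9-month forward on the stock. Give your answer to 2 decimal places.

CHF 49.50

PV(dividends) I = 0.36·e^(−0.0983·3/12) + 0.36·e^(−0.0983·6/12) + 0.36·e^(−0.0983·7/12) + 0.36·e^(−0.0983·8/12)
I = 0.3513 + 0.3427 + 0.3399 + 0.3372 = 1.3711
F = (S − I)·e^(rT) = (47.35 − 1.3711) · e^(0.0983·9/12)
= 45.9789 · e^0.073725 = 45.9789 × 1.076511 = CHF 49.50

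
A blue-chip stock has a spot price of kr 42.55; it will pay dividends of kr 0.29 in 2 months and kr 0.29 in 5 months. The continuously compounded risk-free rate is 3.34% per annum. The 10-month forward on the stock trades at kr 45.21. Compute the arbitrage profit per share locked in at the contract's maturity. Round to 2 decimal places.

kr 2.05 per share

PV(dividends) I = 0.29·e^(−0.0334·2/12) + 0.29·e^(−0.0334·5/12) = 0.5744
Fair forward F* = (S − I)·e^(rT) = (42.55 − 0.5744)·e^0.027833 = 41.9756 × 1.028224 = 43.1603
Market kr 45.21 > fair 43.1603: forward overpriced → cash-and-carry (borrow at r, buy the stock and collect the dividends, short the forward).
Profit at T = |F_mkt − F*| = |45.21 − 43.1603| = kr 2.05 per share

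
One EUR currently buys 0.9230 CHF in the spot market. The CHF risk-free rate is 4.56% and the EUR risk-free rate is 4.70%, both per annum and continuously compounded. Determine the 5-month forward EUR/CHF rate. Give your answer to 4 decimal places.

0.9225

F = S·e^((r_CHF − r_EUR)T) = 0.9230 · e^((0.0456 − 0.0470) × 5/12)
= 0.9230 · e^-0.000583 = 0.9230 × 0.999417
F = 0.9225 CHF per EUR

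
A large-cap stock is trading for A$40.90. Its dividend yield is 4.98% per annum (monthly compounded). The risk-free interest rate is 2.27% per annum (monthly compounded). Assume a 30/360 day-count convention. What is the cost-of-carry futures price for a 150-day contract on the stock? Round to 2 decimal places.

F = S · (1+r/12)^(12T) / (1+q/12)^(12T)
= 40.90 × 1.009494 / 1.020923 = 40.90 × 0.988805
F = A$40.44

A$40.44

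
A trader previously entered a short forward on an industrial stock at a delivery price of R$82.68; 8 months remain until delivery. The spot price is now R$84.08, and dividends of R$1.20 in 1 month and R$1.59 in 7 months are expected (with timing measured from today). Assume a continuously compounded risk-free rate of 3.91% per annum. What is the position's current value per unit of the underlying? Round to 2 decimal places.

PV(remaining dividends) I = 1.20·e^(−0.0391·1/12) + 1.59·e^(−0.0391·7/12) = 2.7502
Current forward F = (S − I)·e^(rT) = (84.08 − 2.7502)·e^(0.0391·8/12) = 81.3298 × 1.026409 = 83.4776
Value (long) = (F − K)·e^(−rT) = (83.4776 − 82.68) × 0.974270 = 0.7771
Short position value = −(long value) = -R$0.78

-R$0.78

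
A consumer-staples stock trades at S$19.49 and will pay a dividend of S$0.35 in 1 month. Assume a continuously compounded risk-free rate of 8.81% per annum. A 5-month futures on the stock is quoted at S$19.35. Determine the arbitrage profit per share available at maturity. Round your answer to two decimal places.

PV(dividends) I = 0.35·e^(−0.0881·1/12) = 0.3474
Fair futures F* = (S − I)·e^(rT) = (19.49 − 0.3474)·e^0.036708 = 19.1426 × 1.037390 = 19.8583
Market S$19.35 < fair 19.8583: forward underpriced → reverse cash-and-carry (short the stock, invest proceeds at r, pay the dividends, go long the forward).
Profit at T = |F_mkt − F*| = |19.35 − 19.8583| = S$0.51 per share

S$0.51 per share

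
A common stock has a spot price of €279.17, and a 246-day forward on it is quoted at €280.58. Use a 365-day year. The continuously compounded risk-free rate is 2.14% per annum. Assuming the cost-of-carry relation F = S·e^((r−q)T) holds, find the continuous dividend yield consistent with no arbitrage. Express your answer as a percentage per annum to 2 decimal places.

From F = S·e^((r−q)T): (r − q) = ln(F/S)/T
ln(280.58/279.17) = ln(1.005051) = 0.005038
(r − q) = 0.005038 / (246/365) = 0.007475
q = r − ln(F/S)/T = 0.0214 − 0.007475 = 0.013925
q = 1.39%

1.39%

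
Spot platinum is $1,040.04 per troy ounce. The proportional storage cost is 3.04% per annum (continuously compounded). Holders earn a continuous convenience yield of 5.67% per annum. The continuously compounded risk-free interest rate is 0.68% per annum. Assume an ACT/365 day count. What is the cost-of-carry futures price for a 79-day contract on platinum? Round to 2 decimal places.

Net carry = r + u − y = 0.0068 + 0.0304 − 0.0567 = -0.0195
F = S·e^((r+u−y)T) = 1040.04 · e^(-0.0195 × 79/365) = 1040.04 · e^-0.00422055
= 1040.04 × 0.99578834 = $1,035.66 per troy ounce

$1,035.66 per troy ounce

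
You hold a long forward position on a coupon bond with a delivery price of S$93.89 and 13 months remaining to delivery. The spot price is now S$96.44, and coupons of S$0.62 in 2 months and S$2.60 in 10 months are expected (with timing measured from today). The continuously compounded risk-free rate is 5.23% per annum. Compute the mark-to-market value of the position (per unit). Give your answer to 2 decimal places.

PV(remaining coupons) I = 0.62·e^(−0.0523·2/12) + 2.60·e^(−0.0523·10/12) = 3.1037
Current forward F = (S − I)·e^(rT) = (96.44 − 3.1037)·e^(0.0523·13/12) = 93.3363 × 1.058294 = 98.7772
Value (long) = (F − K)·e^(−rT) = (98.7772 − 93.89) × 0.944917 = 4.6180
Value = S$4.62

S$4.62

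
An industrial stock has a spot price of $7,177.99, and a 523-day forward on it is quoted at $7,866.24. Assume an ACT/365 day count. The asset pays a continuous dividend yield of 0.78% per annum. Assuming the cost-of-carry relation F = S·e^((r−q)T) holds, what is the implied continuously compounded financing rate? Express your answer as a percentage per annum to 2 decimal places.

7.17%

From F = S·e^((r−q)T): (r − q) = ln(F/S)/T
ln(7866.24/7177.99) = ln(1.095883) = 0.091560
(r − q) = 0.091560 / (523/365) = 0.063899
r = ln(F/S)/T + q = 0.063899 + 0.0078 = 0.071699
r = 7.17%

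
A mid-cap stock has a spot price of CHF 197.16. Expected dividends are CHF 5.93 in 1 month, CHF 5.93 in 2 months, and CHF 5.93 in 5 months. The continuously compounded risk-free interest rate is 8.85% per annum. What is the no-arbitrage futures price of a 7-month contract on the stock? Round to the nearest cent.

PV(dividends) I = 5.93·e^(−0.0885·1/12) + 5.93·e^(−0.0885·2/12) + 5.93·e^(−0.0885·5/12)
I = 5.8864 + 5.8432 + 5.7153 = 17.4449
F = (S − I)·e^(rT) = (197.16 − 17.4449) · e^(0.0885·7/12)
= 179.7151 · e^0.051625 = 179.7151 × 1.052981 = CHF 189.24

CHF 189.24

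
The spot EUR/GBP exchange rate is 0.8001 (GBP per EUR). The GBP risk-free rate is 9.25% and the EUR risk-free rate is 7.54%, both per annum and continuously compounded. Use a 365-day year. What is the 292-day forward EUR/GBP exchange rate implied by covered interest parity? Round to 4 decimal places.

0.8111

F = S·e^((r_GBP − r_EUR)T) = 0.8001 · e^((0.0925 − 0.0754) × 292/365)
= 0.8001 · e^0.013680 = 0.8001 × 1.013774
F = 0.8111 GBP per EUR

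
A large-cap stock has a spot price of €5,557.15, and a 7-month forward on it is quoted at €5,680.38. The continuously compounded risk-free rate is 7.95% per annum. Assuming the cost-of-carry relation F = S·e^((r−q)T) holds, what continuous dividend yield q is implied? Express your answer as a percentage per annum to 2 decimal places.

From F = S·e^((r−q)T): (r − q) = ln(F/S)/T
ln(5680.38/5557.15) = ln(1.022175) = 0.021933
(r − q) = 0.021933 / (7/12) = 0.037599
q = r − ln(F/S)/T = 0.0795 − 0.037599 = 0.041901
q = 4.19%

4.19%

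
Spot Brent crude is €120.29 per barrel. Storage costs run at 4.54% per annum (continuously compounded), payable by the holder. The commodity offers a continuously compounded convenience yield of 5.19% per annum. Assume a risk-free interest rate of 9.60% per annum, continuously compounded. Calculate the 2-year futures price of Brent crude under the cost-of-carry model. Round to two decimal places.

Net carry = r + u − y = 0.0960 + 0.0454 − 0.0519 = 0.0895
F = S·e^((r+u−y)T) = 120.29 · e^(0.0895 × 2) = 120.29 · e^0.179000
= 120.29 × 1.196021 = €143.87 per barrel

€143.87 per barrel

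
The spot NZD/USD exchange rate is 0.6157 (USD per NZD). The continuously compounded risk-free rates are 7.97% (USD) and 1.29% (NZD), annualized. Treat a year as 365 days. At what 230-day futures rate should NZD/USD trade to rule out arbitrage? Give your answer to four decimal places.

0.6422

F = S·e^((r_USD − r_NZD)T) = 0.6157 · e^((0.0797 − 0.0129) × 230/365)
= 0.6157 · e^0.042093 = 0.6157 × 1.042991
F = 0.6422 USD per NZD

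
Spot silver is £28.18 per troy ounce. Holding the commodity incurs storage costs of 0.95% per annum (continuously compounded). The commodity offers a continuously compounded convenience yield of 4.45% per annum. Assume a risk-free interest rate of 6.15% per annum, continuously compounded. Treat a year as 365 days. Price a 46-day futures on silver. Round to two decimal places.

Net carry = r + u − y = 0.0615 + 0.0095 − 0.0445 = 0.0265
F = S·e^((r+u−y)T) = 28.18 · e^(0.0265 × 46/365) = 28.18 · e^0.003340
= 28.18 × 1.003346 = £28.27 per troy ounce

£28.27 per troy ounce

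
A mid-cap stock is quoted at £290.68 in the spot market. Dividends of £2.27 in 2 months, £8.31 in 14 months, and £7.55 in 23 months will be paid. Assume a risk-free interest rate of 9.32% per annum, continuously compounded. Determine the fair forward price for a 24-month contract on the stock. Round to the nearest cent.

£330.96

PV(dividends) I = 2.27·e^(−0.0932·2/12) + 8.31·e^(−0.0932·14/12) + 7.55·e^(−0.0932·23/12)
I = 2.2350 + 7.4538 + 6.3149 = 16.0037
F = (S − I)·e^(rT) = (290.68 − 16.0037) · e^(0.0932·24/12)
= 274.6763 · e^0.186400 = 274.6763 × 1.204904 = £330.96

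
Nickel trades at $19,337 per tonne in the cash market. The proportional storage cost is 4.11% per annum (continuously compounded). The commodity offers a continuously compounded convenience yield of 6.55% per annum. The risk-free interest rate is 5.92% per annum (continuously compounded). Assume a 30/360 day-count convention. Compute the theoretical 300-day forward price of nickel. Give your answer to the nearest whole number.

Net carry = r + u − y = 0.0592 + 0.0411 − 0.0655 = 0.0348
F = S·e^((r+u−y)T) = 19337 · e^(0.0348 × 300/360) = 19337 · e^0.029000
= 19337 × 1.029425 = $19,906 per tonne

$19,906 per tonne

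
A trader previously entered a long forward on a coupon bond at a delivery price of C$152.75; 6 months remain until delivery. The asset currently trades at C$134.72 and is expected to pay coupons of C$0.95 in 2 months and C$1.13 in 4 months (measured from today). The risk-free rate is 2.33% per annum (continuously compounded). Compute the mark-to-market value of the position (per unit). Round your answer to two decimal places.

PV(remaining coupons) I = 0.95·e^(−0.0233·2/12) + 1.13·e^(−0.0233·4/12) = 2.0676
Current forward F = (S − I)·e^(rT) = (134.72 − 2.0676)·e^(0.0233·6/12) = 132.6524 × 1.011718 = 134.2068
Value (long) = (F − K)·e^(−rT) = (134.2068 − 152.75) × 0.988418 = -18.3284
Value = -C$18.33

-C$18.33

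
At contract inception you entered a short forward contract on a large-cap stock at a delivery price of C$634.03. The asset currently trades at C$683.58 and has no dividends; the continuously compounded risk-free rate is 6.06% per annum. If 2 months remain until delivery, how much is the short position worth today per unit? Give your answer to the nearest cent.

Current fair forward for the remaining 2 months: F = S·e^(r·T), r = 0.0606
F = 683.58 · e^(0.0606 × 2/12) = 683.58 × 1.010151 = 690.5190
Value of long forward = (F − K)·e^(−rT) = (690.5190 − 634.03) · e^(−0.0606·2/12)
= 56.4890 × 0.989951 = 55.92
Short position value = −(long value) = -C$55.92

-C$55.92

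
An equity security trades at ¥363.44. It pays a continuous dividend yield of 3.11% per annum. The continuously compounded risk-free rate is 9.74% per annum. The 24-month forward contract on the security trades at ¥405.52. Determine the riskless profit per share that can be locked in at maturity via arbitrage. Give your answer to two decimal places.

Fair forward: F* = S·e^(carry·T), with carry = (r − q) = 0.0974 − 0.0311 = 0.0663
F* = 363.44 · e^(0.0663 × 24/12) = 363.44 · e^0.132600 = 363.44 × 1.141793 = ¥414.9732
Market ¥405.52 < fair ¥414.9732: forward underpriced → reverse cash-and-carry (short spot, go long the forward).
At maturity, profit = |F_mkt − F*| = |405.52 − 414.9732| = ¥9.45 per share

¥9.45 per share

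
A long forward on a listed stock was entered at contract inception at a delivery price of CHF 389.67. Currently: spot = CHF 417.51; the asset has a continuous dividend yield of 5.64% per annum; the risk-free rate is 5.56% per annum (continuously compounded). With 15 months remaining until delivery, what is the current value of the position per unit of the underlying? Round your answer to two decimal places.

CHF 25.58

Current fair forward for the remaining 15 months: F = S·e^((r − q)·T), (r − q) = 0.0556 − 0.0564 = -0.0008
F = 417.51 · e^(-0.0008 × 15/12) = 417.51 × 0.999000 = 417.0925
Value of long forward = (F − K)·e^(−rT) = (417.0925 − 389.67) · e^(−0.0556·15/12)
= 27.4225 × 0.932860 = 25.58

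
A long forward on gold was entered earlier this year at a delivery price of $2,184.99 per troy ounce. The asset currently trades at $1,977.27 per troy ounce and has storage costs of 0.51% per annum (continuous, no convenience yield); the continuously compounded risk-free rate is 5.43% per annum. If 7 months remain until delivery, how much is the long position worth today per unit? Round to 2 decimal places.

Current fair forward for the remaining 7 months: F = S·e^((r + u)·T), (r + u) = 0.0543 + 0.0051 = 0.0594
F = 1977.27 · e^(0.0594 × 7/12) = 1977.27 × 1.03525731 = 2046.9832
Value of long forward = (F − K)·e^(−rT) = (2046.9832 − 2184.99) · e^(−0.0543·7/12)
= -138.0068 × 0.96882140 = -133.70

-$133.70 per troy ounce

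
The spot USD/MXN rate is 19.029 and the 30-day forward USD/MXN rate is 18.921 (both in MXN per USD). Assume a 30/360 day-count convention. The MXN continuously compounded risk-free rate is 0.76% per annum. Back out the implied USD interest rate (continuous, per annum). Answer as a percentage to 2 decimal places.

F = S·e^((r_MXN − r_USD)T) ⇒ r_USD = r_MXN − ln(F/S)/T
ln(18.921/19.029) = -0.005692; /(30/360) = -0.068304
r_USD = 0.0076 + 0.068304 = 0.075904
r_USD = 7.59%

7.59%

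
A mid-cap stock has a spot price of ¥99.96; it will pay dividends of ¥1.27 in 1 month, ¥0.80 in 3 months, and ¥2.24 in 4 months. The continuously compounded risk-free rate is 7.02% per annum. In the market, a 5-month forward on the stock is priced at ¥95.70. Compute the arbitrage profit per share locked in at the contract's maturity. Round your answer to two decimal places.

PV(dividends) I = 1.27·e^(−0.0702·1/12) + 0.80·e^(−0.0702·3/12) + 2.24·e^(−0.0702·4/12) = 4.2369
Fair forward F* = (S − I)·e^(rT) = (99.96 − 4.2369)·e^0.029250 = 95.7231 × 1.029682 = 98.5644
Market ¥95.70 < fair 98.5644: forward underpriced → reverse cash-and-carry (short the stock, invest proceeds at r, pay the dividends, go long the forward).
Profit at T = |F_mkt − F*| = |95.70 − 98.5644| = ¥2.86 per share

¥2.86 per share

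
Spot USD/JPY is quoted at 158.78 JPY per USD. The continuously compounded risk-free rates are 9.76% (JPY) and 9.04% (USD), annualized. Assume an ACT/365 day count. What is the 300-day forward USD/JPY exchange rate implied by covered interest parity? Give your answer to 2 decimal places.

F = S·e^((r_JPY − r_USD)T) = 158.78 · e^((0.0976 − 0.0904) × 300/365)
= 158.78 · e^0.005918 = 158.78 × 1.005936
F = 159.72 JPY per USD

159.72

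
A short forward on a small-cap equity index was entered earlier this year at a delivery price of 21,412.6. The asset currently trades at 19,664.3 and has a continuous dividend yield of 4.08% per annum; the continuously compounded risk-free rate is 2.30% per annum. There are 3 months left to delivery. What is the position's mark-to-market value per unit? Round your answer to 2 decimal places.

Current fair forward for the remaining 3 months: F = S·e^((r − q)·T), (r − q) = 0.0230 − 0.0408 = -0.0178
F = 19664.3 · e^(-0.0178 × 3/12) = 19664.3 × 0.99555989 = 19576.9883
Value of long forward = (F − K)·e^(−rT) = (19576.9883 − 21412.6) · e^(−0.0230·3/12)
= -1835.6117 × 0.99426650 = -1825.09
Short position value = −(long value) = 1825.09

1825.09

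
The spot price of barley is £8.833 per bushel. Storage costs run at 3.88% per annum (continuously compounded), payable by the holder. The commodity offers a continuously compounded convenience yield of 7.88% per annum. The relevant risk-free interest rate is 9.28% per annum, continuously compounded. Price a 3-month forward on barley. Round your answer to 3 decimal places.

£8.950 per bushel

Net carry = r + u − y = 0.0928 + 0.0388 − 0.0788 = 0.0528
F = S·e^((r+u−y)T) = 8.833 · e^(0.0528 × 3/12) = 8.833 · e^0.013200
= 8.833 × 1.013288 = £8.950 per bushel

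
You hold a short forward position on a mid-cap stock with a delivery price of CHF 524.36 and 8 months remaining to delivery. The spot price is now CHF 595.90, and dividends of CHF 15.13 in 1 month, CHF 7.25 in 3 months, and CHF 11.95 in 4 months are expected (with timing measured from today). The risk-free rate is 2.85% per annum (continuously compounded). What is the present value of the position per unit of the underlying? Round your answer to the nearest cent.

PV(remaining dividends) I = 15.13·e^(−0.0285·1/12) + 7.25·e^(−0.0285·3/12) + 11.95·e^(−0.0285·4/12) = 34.1296
Current forward F = (S − I)·e^(rT) = (595.90 − 34.1296)·e^(0.0285·8/12) = 561.7704 × 1.019182 = 572.5463
Value (long) = (F − K)·e^(−rT) = (572.5463 − 524.36) × 0.981179 = 47.2794
Short position value = −(long value) = -CHF 47.28

-CHF 47.28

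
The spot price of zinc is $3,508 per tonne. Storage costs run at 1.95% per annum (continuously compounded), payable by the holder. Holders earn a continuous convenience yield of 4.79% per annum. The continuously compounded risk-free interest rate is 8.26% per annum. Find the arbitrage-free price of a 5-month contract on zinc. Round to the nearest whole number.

$3,588 per tonne

Net carry = r + u − y = 0.0826 + 0.0195 − 0.0479 = 0.0542
F = S·e^((r+u−y)T) = 3508 · e^(0.0542 × 5/12) = 3508 · e^0.022583
= 3508 × 1.022840 = $3,588 per tonne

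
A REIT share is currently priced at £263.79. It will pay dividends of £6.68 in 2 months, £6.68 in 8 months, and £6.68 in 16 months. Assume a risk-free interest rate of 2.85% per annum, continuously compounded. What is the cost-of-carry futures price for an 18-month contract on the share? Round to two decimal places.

£254.82

PV(dividends) I = 6.68·e^(−0.0285·2/12) + 6.68·e^(−0.0285·8/12) + 6.68·e^(−0.0285·16/12)
I = 6.6483 + 6.5543 + 6.4309 = 19.6335
F = (S − I)·e^(rT) = (263.79 − 19.6335) · e^(0.0285·18/12)
= 244.1565 · e^0.042750 = 244.1565 × 1.043677 = £254.82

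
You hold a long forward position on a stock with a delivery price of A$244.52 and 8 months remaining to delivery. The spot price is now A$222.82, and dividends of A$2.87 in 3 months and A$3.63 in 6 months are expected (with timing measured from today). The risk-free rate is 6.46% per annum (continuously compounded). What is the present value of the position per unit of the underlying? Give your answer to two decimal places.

PV(remaining dividends) I = 2.87·e^(−0.0646·3/12) + 3.63·e^(−0.0646·6/12) = 6.3386
Current forward F = (S − I)·e^(rT) = (222.82 − 6.3386)·e^(0.0646·8/12) = 216.4814 × 1.044007 = 226.0081
Value (long) = (F − K)·e^(−rT) = (226.0081 − 244.52) × 0.957848 = -17.7316
Value = -A$17.73

-A$17.73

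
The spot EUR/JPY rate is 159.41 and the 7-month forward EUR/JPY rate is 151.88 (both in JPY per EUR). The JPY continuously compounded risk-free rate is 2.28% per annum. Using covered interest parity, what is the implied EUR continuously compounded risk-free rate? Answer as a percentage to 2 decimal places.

10.58%

F = S·e^((r_JPY − r_EUR)T) ⇒ r_EUR = r_JPY − ln(F/S)/T
ln(151.88/159.41) = -0.048389; /(7/12) = -0.082953
r_EUR = 0.0228 + 0.082953 = 0.105753
r_EUR = 10.58%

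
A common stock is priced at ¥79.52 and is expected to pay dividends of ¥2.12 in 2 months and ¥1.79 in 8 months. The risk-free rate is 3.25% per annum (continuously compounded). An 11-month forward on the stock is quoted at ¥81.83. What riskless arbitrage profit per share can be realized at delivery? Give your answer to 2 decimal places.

¥3.88 per share

PV(dividends) I = 2.12·e^(−0.0325·2/12) + 1.79·e^(−0.0325·8/12) = 3.8602
Fair forward F* = (S − I)·e^(rT) = (79.52 − 3.8602)·e^0.029792 = 75.6598 × 1.030240 = 77.9478
Market ¥81.83 > fair 77.9478: forward overpriced → cash-and-carry (borrow at r, buy the stock and collect the dividends, short the forward).
Profit at T = |F_mkt − F*| = |81.83 − 77.9478| = ¥3.88 per share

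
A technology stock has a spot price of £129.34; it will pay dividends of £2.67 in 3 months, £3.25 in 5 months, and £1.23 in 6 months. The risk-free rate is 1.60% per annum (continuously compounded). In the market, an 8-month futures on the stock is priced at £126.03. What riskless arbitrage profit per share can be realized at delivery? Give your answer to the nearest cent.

PV(dividends) I = 2.67·e^(−0.0160·3/12) + 3.25·e^(−0.0160·5/12) + 1.23·e^(−0.0160·6/12) = 7.1079
Fair futures F* = (S − I)·e^(rT) = (129.34 − 7.1079)·e^0.010667 = 122.2321 × 1.010724 = 123.5429
Market £126.03 > fair 123.5429: forward overpriced → cash-and-carry (borrow at r, buy the stock and collect the dividends, short the forward).
Profit at T = |F_mkt − F*| = |126.03 − 123.5429| = £2.49 per share

£2.49 per share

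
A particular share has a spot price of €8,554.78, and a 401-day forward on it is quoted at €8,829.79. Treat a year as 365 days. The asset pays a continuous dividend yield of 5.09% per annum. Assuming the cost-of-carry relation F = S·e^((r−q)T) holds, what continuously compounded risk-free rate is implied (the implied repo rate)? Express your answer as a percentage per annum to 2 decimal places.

7.97%

From F = S·e^((r−q)T): (r − q) = ln(F/S)/T
ln(8829.79/8554.78) = ln(1.032147) = 0.031641
(r − q) = 0.031641 / (401/365) = 0.028800
r = ln(F/S)/T + q = 0.028800 + 0.0509 = 0.079700
r = 7.97%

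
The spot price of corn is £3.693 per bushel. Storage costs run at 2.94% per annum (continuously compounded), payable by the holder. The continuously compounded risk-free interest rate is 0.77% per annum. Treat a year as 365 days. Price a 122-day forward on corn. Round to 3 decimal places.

Net carry = r + u − y = 0.0077 + 0.0294 − 0.0000 = 0.0371
F = S·e^((r+u−y)T) = 3.693 · e^(0.0371 × 122/365) = 3.693 · e^0.012401
= 3.693 × 1.012478 = £3.739 per bushel

£3.739 per bushel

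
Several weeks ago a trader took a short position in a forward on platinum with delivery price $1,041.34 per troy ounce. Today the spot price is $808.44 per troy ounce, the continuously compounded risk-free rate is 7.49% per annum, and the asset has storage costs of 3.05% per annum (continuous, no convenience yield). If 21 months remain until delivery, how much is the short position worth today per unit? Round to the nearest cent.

$60.65 per troy ounce

Current fair forward for the remaining 21 months: F = S·e^((r + u)·T), (r + u) = 0.0749 + 0.0305 = 0.1054
F = 808.44 · e^(0.1054 × 21/12) = 808.44 × 1.202557 = 972.1952
Value of long forward = (F − K)·e^(−rT) = (972.1952 − 1041.34) · e^(−0.0749·21/12)
= -69.1448 × 0.877152 = -60.65
Short position value = −(long value) = $60.65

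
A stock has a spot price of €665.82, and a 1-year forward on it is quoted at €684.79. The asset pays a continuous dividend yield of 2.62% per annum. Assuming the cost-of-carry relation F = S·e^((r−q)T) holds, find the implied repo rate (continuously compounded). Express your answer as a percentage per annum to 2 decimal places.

5.43%

From F = S·e^((r−q)T): (r − q) = ln(F/S)/T
ln(684.79/665.82) = ln(1.028491) = 0.028093
(r − q) = 0.028093 / (1) = 0.028093
r = ln(F/S)/T + q = 0.028093 + 0.0262 = 0.054293
r = 5.43%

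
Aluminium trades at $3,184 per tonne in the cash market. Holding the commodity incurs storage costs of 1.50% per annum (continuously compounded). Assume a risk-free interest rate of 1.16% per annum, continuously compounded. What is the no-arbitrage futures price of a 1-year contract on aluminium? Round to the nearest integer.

$3,270 per tonne

Net carry = r + u − y = 0.0116 + 0.0150 − 0.0000 = 0.0266
F = S·e^((r+u−y)T) = 3184 · e^(0.0266 × 12/12) = 3184 · e^0.026600
= 3184 × 1.026957 = $3,270 per tonne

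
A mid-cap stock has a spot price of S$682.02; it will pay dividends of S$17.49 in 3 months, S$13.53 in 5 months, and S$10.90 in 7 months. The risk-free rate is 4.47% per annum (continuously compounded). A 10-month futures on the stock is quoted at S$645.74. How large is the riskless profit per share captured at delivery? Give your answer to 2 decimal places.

S$19.41 per share

PV(dividends) I = 17.49·e^(−0.0447·3/12) + 13.53·e^(−0.0447·5/12) + 10.90·e^(−0.0447·7/12) = 41.1954
Fair futures F* = (S − I)·e^(rT) = (682.02 − 41.1954)·e^0.037250 = 640.8246 × 1.037952 = 665.1452
Market S$645.74 < fair 665.1452: forward underpriced → reverse cash-and-carry (short the stock, invest proceeds at r, pay the dividends, go long the forward).
Profit at T = |F_mkt − F*| = |645.74 − 665.1452| = S$19.41 per share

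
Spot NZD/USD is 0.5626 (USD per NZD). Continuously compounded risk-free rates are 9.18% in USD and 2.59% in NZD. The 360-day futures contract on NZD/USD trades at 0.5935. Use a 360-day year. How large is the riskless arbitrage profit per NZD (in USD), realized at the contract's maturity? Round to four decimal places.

Fair futures: F* = S·e^(carry·T), with carry = (r_USD − r_NZD) = 0.0918 − 0.0259 = 0.0659
F* = 0.5626 · e^(0.0659 × 360/360) = 0.5626 · e^0.065900 = 0.5626 × 1.068120 = 0.6009
Market 0.5935 < fair 0.6009: forward underpriced → reverse cash-and-carry (short spot, go long the forward).
At maturity, profit = |F_mkt − F*| = |0.5935 − 0.6009| = 0.0074 per NZD (in USD)

0.0074 per NZD (in USD)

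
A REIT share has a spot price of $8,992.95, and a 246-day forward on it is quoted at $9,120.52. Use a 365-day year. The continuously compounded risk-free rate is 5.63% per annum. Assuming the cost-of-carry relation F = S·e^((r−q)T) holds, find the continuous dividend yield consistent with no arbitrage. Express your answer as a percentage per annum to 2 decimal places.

3.54%

From F = S·e^((r−q)T): (r − q) = ln(F/S)/T
ln(9120.52/8992.95) = ln(1.014186) = 0.014086
(r − q) = 0.014086 / (246/365) = 0.020900
q = r − ln(F/S)/T = 0.0563 − 0.020900 = 0.035400
q = 3.54%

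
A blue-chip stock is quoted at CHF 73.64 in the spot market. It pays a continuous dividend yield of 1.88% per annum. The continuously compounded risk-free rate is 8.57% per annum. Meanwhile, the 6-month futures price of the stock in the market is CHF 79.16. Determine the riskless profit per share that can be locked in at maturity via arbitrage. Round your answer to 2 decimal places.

Fair futures: F* = S·e^(carry·T), with carry = (r − q) = 0.0857 − 0.0188 = 0.0669
F* = 73.64 · e^(0.0669 × 6/12) = 73.64 · e^0.033450 = 73.64 × 1.034016 = CHF 76.1449
Market CHF 79.16 > fair CHF 76.1449: forward overpriced → cash-and-carry (buy spot, short the forward).
At maturity, profit = |F_mkt − F*| = |79.16 − 76.1449| = CHF 3.02 per share

CHF 3.02 per share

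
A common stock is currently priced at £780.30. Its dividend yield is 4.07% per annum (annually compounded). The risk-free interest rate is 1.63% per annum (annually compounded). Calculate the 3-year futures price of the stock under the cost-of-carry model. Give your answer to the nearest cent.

F = S · (1+r)^T / (1+q)^T
= 780.30 × 1.049701 / 1.127137 = 780.30 × 0.931299
F = £726.69

£726.69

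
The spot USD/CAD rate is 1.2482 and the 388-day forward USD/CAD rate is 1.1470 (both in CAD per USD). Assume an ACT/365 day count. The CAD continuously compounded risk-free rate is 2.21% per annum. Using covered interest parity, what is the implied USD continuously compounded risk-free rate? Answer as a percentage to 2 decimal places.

10.16%

F = S·e^((r_CAD − r_USD)T) ⇒ r_USD = r_CAD − ln(F/S)/T
ln(1.1470/1.2482) = -0.084553; /(388/365) = -0.079541
r_USD = 0.0221 + 0.079541 = 0.101641
r_USD = 10.16%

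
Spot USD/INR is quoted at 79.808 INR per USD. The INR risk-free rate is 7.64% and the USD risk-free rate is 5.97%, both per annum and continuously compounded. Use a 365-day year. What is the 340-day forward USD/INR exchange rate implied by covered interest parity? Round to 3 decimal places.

F = S·e^((r_INR − r_USD)T) = 79.808 · e^((0.0764 − 0.0597) × 340/365)
= 79.808 · e^0.015556 = 79.808 × 1.015678
F = 81.059 INR per USD

81.059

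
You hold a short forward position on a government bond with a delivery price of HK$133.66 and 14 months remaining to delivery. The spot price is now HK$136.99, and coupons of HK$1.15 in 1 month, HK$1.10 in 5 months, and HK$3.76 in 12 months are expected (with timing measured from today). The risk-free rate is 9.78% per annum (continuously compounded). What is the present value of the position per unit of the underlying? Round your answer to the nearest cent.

PV(remaining coupons) I = 1.15·e^(−0.0978·1/12) + 1.10·e^(−0.0978·5/12) + 3.76·e^(−0.0978·12/12) = 5.6064
Current forward F = (S − I)·e^(rT) = (136.99 − 5.6064)·e^(0.0978·14/12) = 131.3836 × 1.120864 = 147.2631
Value (long) = (F − K)·e^(−rT) = (147.2631 − 133.66) × 0.892169 = 12.1363
Short position value = −(long value) = -HK$12.14

-HK$12.14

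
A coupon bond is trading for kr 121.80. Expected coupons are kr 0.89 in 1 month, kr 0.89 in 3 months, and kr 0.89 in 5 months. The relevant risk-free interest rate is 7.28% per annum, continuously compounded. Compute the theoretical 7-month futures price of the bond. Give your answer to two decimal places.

PV(coupons) I = 0.89·e^(−0.0728·1/12) + 0.89·e^(−0.0728·3/12) + 0.89·e^(−0.0728·5/12)
I = 0.8846 + 0.8739 + 0.8634 = 2.6219
F = (S − I)·e^(rT) = (121.80 − 2.6219) · e^(0.0728·7/12)
= 119.1781 · e^0.042467 = 119.1781 × 1.043382 = kr 124.35

kr 124.35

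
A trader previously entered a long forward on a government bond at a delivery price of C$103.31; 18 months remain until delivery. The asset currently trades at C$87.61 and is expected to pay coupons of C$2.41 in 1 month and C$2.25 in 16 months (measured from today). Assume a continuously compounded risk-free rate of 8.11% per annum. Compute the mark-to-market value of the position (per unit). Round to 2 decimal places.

PV(remaining coupons) I = 2.41·e^(−0.0811·1/12) + 2.25·e^(−0.0811·16/12) = 4.4132
Current forward F = (S − I)·e^(rT) = (87.61 − 4.4132)·e^(0.0811·18/12) = 83.1968 × 1.129359 = 93.9591
Value (long) = (F − K)·e^(−rT) = (93.9591 − 103.31) × 0.885458 = -8.2798
Value = -C$8.28

-C$8.28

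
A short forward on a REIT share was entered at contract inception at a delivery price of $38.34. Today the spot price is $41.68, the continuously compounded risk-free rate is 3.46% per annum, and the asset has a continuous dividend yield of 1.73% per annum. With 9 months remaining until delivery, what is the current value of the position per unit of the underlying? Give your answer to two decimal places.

-$3.78

Current fair forward for the remaining 9 months: F = S·e^((r − q)·T), (r − q) = 0.0346 − 0.0173 = 0.0173
F = 41.68 · e^(0.0173 × 9/12) = 41.68 × 1.013060 = 42.2243
Value of long forward = (F − K)·e^(−rT) = (42.2243 − 38.34) · e^(−0.0346·9/12)
= 3.8843 × 0.974384 = 3.78
Short position value = −(long value) = -$3.78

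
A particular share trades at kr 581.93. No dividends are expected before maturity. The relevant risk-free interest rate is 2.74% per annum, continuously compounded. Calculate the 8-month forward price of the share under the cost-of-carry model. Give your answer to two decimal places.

F = S·e^(rT) = 581.93 · e^(0.0274 × 8/12)
= 581.93 · e^0.018267 = 581.93 × 1.018435
F = kr 592.66

kr 592.66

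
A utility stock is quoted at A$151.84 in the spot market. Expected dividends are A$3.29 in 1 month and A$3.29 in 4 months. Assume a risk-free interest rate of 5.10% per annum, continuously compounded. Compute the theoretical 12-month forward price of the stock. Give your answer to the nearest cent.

PV(dividends) I = 3.29·e^(−0.0510·1/12) + 3.29·e^(−0.0510·4/12)
I = 3.2760 + 3.2345 = 6.5105
F = (S − I)·e^(rT) = (151.84 − 6.5105) · e^(0.0510·12/12)
= 145.3295 · e^0.051000 = 145.3295 × 1.052323 = A$152.93

A$152.93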